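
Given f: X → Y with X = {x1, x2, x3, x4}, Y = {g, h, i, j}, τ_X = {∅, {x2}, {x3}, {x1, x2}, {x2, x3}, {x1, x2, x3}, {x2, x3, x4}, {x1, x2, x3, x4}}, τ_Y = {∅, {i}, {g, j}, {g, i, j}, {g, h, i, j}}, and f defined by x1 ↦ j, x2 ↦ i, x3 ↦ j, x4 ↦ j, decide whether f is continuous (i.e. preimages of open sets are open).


f is NOT continuous.

Compute f^{-1}(U) for each U ∈ τ_Y:
  U = ∅: f^{-1}(U) = ∅ ∈ τ_X ✓.
  U = {i}: f^{-1}(U) = {x2} ∈ τ_X ✓.
  U = {g, j}: f^{-1}(U) = {x1, x3, x4} ∉ τ_X ✗.
  U = {g, i, j}: f^{-1}(U) = {x1, x2, x3, x4} ∈ τ_X ✓.
  U = {g, h, i, j}: f^{-1}(U) = {x1, x2, x3, x4} ∈ τ_X ✓.
Found U = {g, j} with f^{-1}(U) = {x1, x3, x4} not in τ_X. Therefore f is NOT continuous.


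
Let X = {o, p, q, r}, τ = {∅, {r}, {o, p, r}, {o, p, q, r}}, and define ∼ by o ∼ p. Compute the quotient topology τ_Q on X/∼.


X/∼ = {[o=p], [q], [r]}; |τ_Q| = 4.

Equivalence classes: [o=p], [q], [r].
Quotient map π: X → X/∼ sends o ↦ [o=p], p ↦ [o=p], q ↦ [q], r ↦ [r].
For each subset V ⊆ X/∼, compute π^{-1}(V) ⊆ X and check whether π^{-1}(V) ∈ τ. V is open in τ_Q iff π^{-1}(V) ∈ τ.
  V = {}: π^{-1}(V) = ∅ ∈ τ ✓.
  V = {[o=p]}: π^{-1}(V) = {o, p} ∉ τ ✗.
  V = {[q]}: π^{-1}(V) = {q} ∉ τ ✗.
  V = {[o=p], [q]}: π^{-1}(V) = {o, p, q} ∉ τ ✗.
  V = {[r]}: π^{-1}(V) = {r} ∈ τ ✓.
  V = {[o=p], [r]}: π^{-1}(V) = {o, p, r} ∈ τ ✓.
  V = {[q], [r]}: π^{-1}(V) = {q, r} ∉ τ ✗.
  V = {[o=p], [q], [r]}: π^{-1}(V) = {o, p, q, r} ∈ τ ✓.
Open sets in the quotient: τ_Q = {{}, {[r]}, {[o=p], [r]}, {[o=p], [q], [r]}} (4 elements).


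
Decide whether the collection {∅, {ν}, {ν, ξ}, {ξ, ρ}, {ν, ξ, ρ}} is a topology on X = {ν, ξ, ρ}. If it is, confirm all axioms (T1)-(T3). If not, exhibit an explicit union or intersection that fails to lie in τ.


τ is NOT a topology on X.

Axiom (T1): ∅ ∈ τ? Yes; X ∈ τ? Yes.
Axiom (T2/T3): check pairwise unions and intersections of members of τ.
Counterexample for (T3): {ν, ξ} ∩ {ξ, ρ} = {ξ} ∉ τ. Therefore τ is NOT a topology.


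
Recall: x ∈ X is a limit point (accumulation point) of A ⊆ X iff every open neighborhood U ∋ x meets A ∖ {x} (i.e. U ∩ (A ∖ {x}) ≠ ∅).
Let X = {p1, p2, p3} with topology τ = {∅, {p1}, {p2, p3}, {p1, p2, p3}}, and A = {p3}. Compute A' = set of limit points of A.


A' = {p2}

For each x ∈ X, list the open sets U ∈ τ with x ∈ U, then check whether U ∩ (A ∖ {x}) ≠ ∅ for every such U.
  x = p1: open {p1} ∋ x has {p1} ∩ (A ∖ {p1}) = ∅, so x is NOT a limit point.
  x = p2: opens ∋ x are {p2, p3}, {p1, p2, p3}; each meets A ∖ {p2}, so x IS a limit point.
  x = p3: open {p2, p3} ∋ x has {p2, p3} ∩ (A ∖ {p3}) = ∅, so x is NOT a limit point.
Collecting: A' = {p2}.


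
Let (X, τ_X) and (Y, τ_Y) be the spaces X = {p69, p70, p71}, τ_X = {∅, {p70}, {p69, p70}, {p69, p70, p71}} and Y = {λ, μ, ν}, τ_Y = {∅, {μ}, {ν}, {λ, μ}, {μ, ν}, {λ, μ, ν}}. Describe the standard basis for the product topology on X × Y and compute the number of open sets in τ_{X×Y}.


Basis B = {∅ × ∅, {p70} × {μ}, {p70} × {ν}, {p69, p70} × {μ}, {p69, p70} × {ν}, {p70} × {λ, μ}, {p70} × {μ, ν}, {p69, p70, p71} × {μ}, {p69, p70, p71} × {ν}, {p70} × {λ, μ, ν}, {p69, p70} × {λ, μ}, {p69, p70} × {μ, ν}, {p69, p70} × {λ, μ, ν}, {p69, p70, p71} × {λ, μ}, {p69, p70, p71} × {μ, ν}, {p69, p70, p71} × {λ, μ, ν}}; |τ_{X×Y}| = 40.

Enumerate products U × V with U ∈ τ_X, V ∈ τ_Y (deduplicated):
  ∅ × ∅ = {} (∅)
  {p70} × {μ} = {(p70,μ)}
  {p70} × {ν} = {(p70,ν)}
  {p69, p70} × {μ} = {(p69,μ), (p70,μ)}
  {p69, p70} × {ν} = {(p69,ν), (p70,ν)}
  {p70} × {λ, μ} = {(p70,λ), (p70,μ)}
  {p70} × {μ, ν} = {(p70,μ), (p70,ν)}
  {p69, p70, p71} × {μ} = {(p69,μ), (p70,μ), (p71,μ)}
  {p69, p70, p71} × {ν} = {(p69,ν), (p70,ν), (p71,ν)}
  {p70} × {λ, μ, ν} = {(p70,λ), (p70,μ), (p70,ν)}
  {p69, p70} × {λ, μ} = {(p69,λ), (p69,μ), (p70,λ), (p70,μ)}
  {p69, p70} × {μ, ν} = {(p69,μ), (p69,ν), (p70,μ), (p70,ν)}
  {p69, p70} × {λ, μ, ν} = {(p69,λ), (p69,μ), (p69,ν), (p70,λ), (p70,μ), (p70,ν)}
  {p69, p70, p71} × {λ, μ} = {(p69,λ), (p69,μ), (p70,λ), (p70,μ), (p71,λ), (p71,μ)}
  {p69, p70, p71} × {μ, ν} = {(p69,μ), (p69,ν), (p70,μ), (p70,ν), (p71,μ), (p71,ν)}
  {p69, p70, p71} × {λ, μ, ν} = {(p69,λ), (p69,μ), (p69,ν), (p70,λ), (p70,μ), (p70,ν), (p71,λ), (p71,μ), (p71,ν)}
These 16 distinct sets form the basis B.
Close under arbitrary unions to get τ_{X×Y}; counting gives |τ_{X×Y}| = 40.


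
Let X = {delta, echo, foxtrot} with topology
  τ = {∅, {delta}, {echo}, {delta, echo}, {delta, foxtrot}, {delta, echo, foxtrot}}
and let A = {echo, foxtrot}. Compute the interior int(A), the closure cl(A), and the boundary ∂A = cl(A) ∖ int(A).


int(A) = {echo}, cl(A) = {echo, foxtrot}, ∂A = {foxtrot}.

Closed sets in (X, τ) are complements of opens:
  closed(X, τ) = {∅, {echo}, {foxtrot}, {delta, foxtrot}, {echo, foxtrot}, {delta, echo, foxtrot}}.
int(A) = ⋃ {U ∈ τ : U ⊆ A}. Opens contained in A: ∅, {echo}.
Taking the union of these: int(A) = {echo}.
cl(A) = ⋂ {C closed : A ⊆ C}. Closed sets containing A: {echo, foxtrot}, {delta, echo, foxtrot}.
Intersecting these: cl(A) = {echo, foxtrot}.
∂A = cl(A) ∖ int(A) = {echo, foxtrot} ∖ {echo} = {foxtrot}.


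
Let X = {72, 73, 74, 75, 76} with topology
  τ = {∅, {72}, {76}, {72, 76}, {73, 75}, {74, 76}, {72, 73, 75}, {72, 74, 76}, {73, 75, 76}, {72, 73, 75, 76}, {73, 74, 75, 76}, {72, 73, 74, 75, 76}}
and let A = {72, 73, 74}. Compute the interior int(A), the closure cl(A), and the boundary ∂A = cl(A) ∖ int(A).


int(A) = {72}, cl(A) = {72, 73, 74, 75}, ∂A = {73, 74, 75}.

Closed sets in (X, τ) are complements of opens:
  closed(X, τ) = {∅, {72}, {74}, {72, 74}, {73, 75}, {74, 76}, {72, 73, 75}, {72, 74, 76}, {73, 74, 75}, {72, 73, 74, 75}, {73, 74, 75, 76}, {72, 73, 74, 75, 76}}.
int(A) = ⋃ {U ∈ τ : U ⊆ A}. Opens contained in A: ∅, {72}.
Taking the union of these: int(A) = {72}.
cl(A) = ⋂ {C closed : A ⊆ C}. Closed sets containing A: {72, 73, 74, 75}, {72, 73, 74, 75, 76}.
Intersecting these: cl(A) = {72, 73, 74, 75}.
∂A = cl(A) ∖ int(A) = {72, 73, 74, 75} ∖ {72} = {73, 74, 75}.


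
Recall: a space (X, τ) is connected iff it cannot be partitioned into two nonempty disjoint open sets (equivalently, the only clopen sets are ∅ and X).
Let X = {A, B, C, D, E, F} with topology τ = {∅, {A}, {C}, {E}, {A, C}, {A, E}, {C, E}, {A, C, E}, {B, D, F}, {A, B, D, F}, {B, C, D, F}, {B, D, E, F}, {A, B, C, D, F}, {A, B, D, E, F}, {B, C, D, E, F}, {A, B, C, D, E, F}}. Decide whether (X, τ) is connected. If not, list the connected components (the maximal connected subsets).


(X, τ) is disconnected; components = [{A}, {C}, {E}, {B, D, F}].

Find clopen sets (U ∈ τ with X ∖ U ∈ τ):
  U = ∅, X ∖ U = {A, B, C, D, E, F} — both open, so U is clopen.
  U = {A}, X ∖ U = {B, C, D, E, F} — both open, so U is clopen.
  U = {C}, X ∖ U = {A, B, D, E, F} — both open, so U is clopen.
  U = {E}, X ∖ U = {A, B, C, D, F} — both open, so U is clopen.
  U = {A, C}, X ∖ U = {B, D, E, F} — both open, so U is clopen.
  U = {A, E}, X ∖ U = {B, C, D, F} — both open, so U is clopen.
  U = {C, E}, X ∖ U = {A, B, D, F} — both open, so U is clopen.
  U = {A, C, E}, X ∖ U = {B, D, F} — both open, so U is clopen.
  U = {B, D, F}, X ∖ U = {A, C, E} — both open, so U is clopen.
  U = {A, B, D, F}, X ∖ U = {C, E} — both open, so U is clopen.
  U = {B, C, D, F}, X ∖ U = {A, E} — both open, so U is clopen.
  U = {B, D, E, F}, X ∖ U = {A, C} — both open, so U is clopen.
  U = {A, B, C, D, F}, X ∖ U = {E} — both open, so U is clopen.
  U = {A, B, D, E, F}, X ∖ U = {C} — both open, so U is clopen.
  U = {B, C, D, E, F}, X ∖ U = {A} — both open, so U is clopen.
  U = {A, B, C, D, E, F}, X ∖ U = ∅ — both open, so U is clopen.
Nontrivial clopen(s) exist: e.g. {A}. So (X, τ) is disconnected.
Compute connected components by grouping points that agree on all clopens:
  component: {A}
  component: {C}
  component: {E}
  component: {B, D, F}


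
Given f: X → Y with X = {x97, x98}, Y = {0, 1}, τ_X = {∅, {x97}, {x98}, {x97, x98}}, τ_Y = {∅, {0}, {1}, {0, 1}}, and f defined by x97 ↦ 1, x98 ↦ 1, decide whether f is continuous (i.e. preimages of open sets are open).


f IS continuous.

Compute f^{-1}(U) for each U ∈ τ_Y:
  U = ∅: f^{-1}(U) = ∅ ∈ τ_X ✓.
  U = {0}: f^{-1}(U) = ∅ ∈ τ_X ✓.
  U = {1}: f^{-1}(U) = {x97, x98} ∈ τ_X ✓.
  U = {0, 1}: f^{-1}(U) = {x97, x98} ∈ τ_X ✓.
Every preimage lies in τ_X, so f IS continuous.


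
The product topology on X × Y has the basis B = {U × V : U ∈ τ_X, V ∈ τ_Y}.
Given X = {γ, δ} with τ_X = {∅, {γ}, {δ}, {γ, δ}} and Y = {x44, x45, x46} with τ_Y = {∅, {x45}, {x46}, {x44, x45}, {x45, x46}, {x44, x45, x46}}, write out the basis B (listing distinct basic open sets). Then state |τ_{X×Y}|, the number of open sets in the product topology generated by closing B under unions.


Basis B = {∅ × ∅, {γ} × {x45}, {γ} × {x46}, {δ} × {x45}, {δ} × {x46}, {γ} × {x44, x45}, {γ} × {x45, x46}, {γ, δ} × {x45}, {γ, δ} × {x46}, {δ} × {x44, x45}, {δ} × {x45, x46}, {γ} × {x44, x45, x46}, {δ} × {x44, x45, x46}, {γ, δ} × {x44, x45}, {γ, δ} × {x45, x46}, {γ, δ} × {x44, x45, x46}}; |τ_{X×Y}| = 36.

Enumerate products U × V with U ∈ τ_X, V ∈ τ_Y (deduplicated):
  ∅ × ∅ = {} (∅)
  {γ} × {x45} = {(γ,x45)}
  {γ} × {x46} = {(γ,x46)}
  {δ} × {x45} = {(δ,x45)}
  {δ} × {x46} = {(δ,x46)}
  {γ} × {x44, x45} = {(γ,x44), (γ,x45)}
  {γ} × {x45, x46} = {(γ,x45), (γ,x46)}
  {γ, δ} × {x45} = {(γ,x45), (δ,x45)}
  {γ, δ} × {x46} = {(γ,x46), (δ,x46)}
  {δ} × {x44, x45} = {(δ,x44), (δ,x45)}
  {δ} × {x45, x46} = {(δ,x45), (δ,x46)}
  {γ} × {x44, x45, x46} = {(γ,x44), (γ,x45), (γ,x46)}
  {δ} × {x44, x45, x46} = {(δ,x44), (δ,x45), (δ,x46)}
  {γ, δ} × {x44, x45} = {(γ,x44), (γ,x45), (δ,x44), (δ,x45)}
  {γ, δ} × {x45, x46} = {(γ,x45), (γ,x46), (δ,x45), (δ,x46)}
  {γ, δ} × {x44, x45, x46} = {(γ,x44), (γ,x45), (γ,x46), (δ,x44), (δ,x45), (δ,x46)}
These 16 distinct sets form the basis B.
Close under arbitrary unions to get τ_{X×Y}; counting gives |τ_{X×Y}| = 36.


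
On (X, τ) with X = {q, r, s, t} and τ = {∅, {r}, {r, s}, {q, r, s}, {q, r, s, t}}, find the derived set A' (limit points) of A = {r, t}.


A' = {q, s, t}

For each x ∈ X, list the open sets U ∈ τ with x ∈ U, then check whether U ∩ (A ∖ {x}) ≠ ∅ for every such U.
  x = q: opens ∋ x are {q, r, s}, {q, r, s, t}; each meets A ∖ {q}, so x IS a limit point.
  x = r: open {r} ∋ x has {r} ∩ (A ∖ {r}) = ∅, so x is NOT a limit point.
  x = s: opens ∋ x are {r, s}, {q, r, s}, {q, r, s, t}; each meets A ∖ {s}, so x IS a limit point.
  x = t: opens ∋ x are {q, r, s, t}; each meets A ∖ {t}, so x IS a limit point.
Collecting: A' = {q, s, t}.


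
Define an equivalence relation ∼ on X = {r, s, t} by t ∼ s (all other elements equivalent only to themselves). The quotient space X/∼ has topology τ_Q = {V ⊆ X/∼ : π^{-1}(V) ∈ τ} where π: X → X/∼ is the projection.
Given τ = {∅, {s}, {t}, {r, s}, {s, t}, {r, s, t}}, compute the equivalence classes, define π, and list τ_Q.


X/∼ = {[r], [s=t]}; |τ_Q| = 3.

Equivalence classes: [r], [s=t].
Quotient map π: X → X/∼ sends r ↦ [r], s ↦ [s=t], t ↦ [s=t].
For each subset V ⊆ X/∼, compute π^{-1}(V) ⊆ X and check whether π^{-1}(V) ∈ τ. V is open in τ_Q iff π^{-1}(V) ∈ τ.
  V = {}: π^{-1}(V) = ∅ ∈ τ ✓.
  V = {[r]}: π^{-1}(V) = {r} ∉ τ ✗.
  V = {[s=t]}: π^{-1}(V) = {s, t} ∈ τ ✓.
  V = {[r], [s=t]}: π^{-1}(V) = {r, s, t} ∈ τ ✓.
Open sets in the quotient: τ_Q = {{}, {[s=t]}, {[r], [s=t]}} (3 elements).


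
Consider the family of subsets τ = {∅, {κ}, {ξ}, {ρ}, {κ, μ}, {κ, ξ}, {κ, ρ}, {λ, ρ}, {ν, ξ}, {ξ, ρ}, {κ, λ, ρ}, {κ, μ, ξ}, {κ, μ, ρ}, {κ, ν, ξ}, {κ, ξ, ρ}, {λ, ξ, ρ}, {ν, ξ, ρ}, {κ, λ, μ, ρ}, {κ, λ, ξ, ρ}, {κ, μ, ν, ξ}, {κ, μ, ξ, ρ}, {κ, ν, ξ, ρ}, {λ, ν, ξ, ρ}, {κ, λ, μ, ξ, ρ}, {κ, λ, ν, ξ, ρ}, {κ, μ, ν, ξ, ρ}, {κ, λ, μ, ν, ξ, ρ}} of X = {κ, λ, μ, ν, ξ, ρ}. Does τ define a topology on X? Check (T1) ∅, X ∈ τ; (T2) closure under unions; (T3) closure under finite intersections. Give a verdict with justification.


τ IS a topology on X.

Axiom (T1): ∅ ∈ τ? Yes; X ∈ τ? Yes.
Axiom (T2/T3): check pairwise unions and intersections of members of τ.
All pairwise intersections and unions checked — each lies in τ. Therefore τ satisfies (T1), (T2), (T3): it IS a topology on X.


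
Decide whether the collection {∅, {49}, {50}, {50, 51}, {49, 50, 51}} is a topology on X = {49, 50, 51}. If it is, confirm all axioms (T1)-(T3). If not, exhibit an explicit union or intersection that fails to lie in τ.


τ is NOT a topology on X.

Axiom (T1): ∅ ∈ τ? Yes; X ∈ τ? Yes.
Axiom (T2/T3): check pairwise unions and intersections of members of τ.
Counterexample for (T2): {49} ∪ {50} = {49, 50} ∉ τ. Therefore τ is NOT a topology.


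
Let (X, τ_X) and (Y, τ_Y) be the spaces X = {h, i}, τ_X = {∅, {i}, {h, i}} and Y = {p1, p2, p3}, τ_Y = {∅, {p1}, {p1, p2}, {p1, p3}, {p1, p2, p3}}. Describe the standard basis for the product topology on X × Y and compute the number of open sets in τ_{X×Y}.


Basis B = {∅ × ∅, {i} × {p1}, {h, i} × {p1}, {i} × {p1, p2}, {i} × {p1, p3}, {i} × {p1, p2, p3}, {h, i} × {p1, p2}, {h, i} × {p1, p3}, {h, i} × {p1, p2, p3}}; |τ_{X×Y}| = 14.

Enumerate products U × V with U ∈ τ_X, V ∈ τ_Y (deduplicated):
  ∅ × ∅ = {} (∅)
  {i} × {p1} = {(i,p1)}
  {h, i} × {p1} = {(h,p1), (i,p1)}
  {i} × {p1, p2} = {(i,p1), (i,p2)}
  {i} × {p1, p3} = {(i,p1), (i,p3)}
  {i} × {p1, p2, p3} = {(i,p1), (i,p2), (i,p3)}
  {h, i} × {p1, p2} = {(h,p1), (h,p2), (i,p1), (i,p2)}
  {h, i} × {p1, p3} = {(h,p1), (h,p3), (i,p1), (i,p3)}
  {h, i} × {p1, p2, p3} = {(h,p1), (h,p2), (h,p3), (i,p1), (i,p2), (i,p3)}
These 9 distinct sets form the basis B.
Close under arbitrary unions to get τ_{X×Y}; counting gives |τ_{X×Y}| = 14.


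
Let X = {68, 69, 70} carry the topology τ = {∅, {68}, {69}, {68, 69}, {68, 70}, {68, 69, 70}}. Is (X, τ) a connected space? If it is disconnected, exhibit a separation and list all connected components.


(X, τ) is disconnected; components = [{69}, {68, 70}].

Find clopen sets (U ∈ τ with X ∖ U ∈ τ):
  U = ∅, X ∖ U = {68, 69, 70} — both open, so U is clopen.
  U = {69}, X ∖ U = {68, 70} — both open, so U is clopen.
  U = {68, 70}, X ∖ U = {69} — both open, so U is clopen.
  U = {68, 69, 70}, X ∖ U = ∅ — both open, so U is clopen.
Nontrivial clopen(s) exist: e.g. {68, 70}. So (X, τ) is disconnected.
Compute connected components by grouping points that agree on all clopens:
  component: {69}
  component: {68, 70}


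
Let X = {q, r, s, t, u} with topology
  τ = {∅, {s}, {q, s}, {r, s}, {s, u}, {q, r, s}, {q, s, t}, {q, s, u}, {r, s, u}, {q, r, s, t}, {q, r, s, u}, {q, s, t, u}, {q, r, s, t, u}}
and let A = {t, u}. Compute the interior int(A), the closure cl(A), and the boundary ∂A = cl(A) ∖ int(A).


int(A) = ∅, cl(A) = {t, u}, ∂A = {t, u}.

Closed sets in (X, τ) are complements of opens:
  closed(X, τ) = {∅, {r}, {t}, {u}, {q, t}, {r, t}, {r, u}, {t, u}, {q, r, t}, {q, t, u}, {r, t, u}, {q, r, t, u}, {q, r, s, t, u}}.
int(A) = ⋃ {U ∈ τ : U ⊆ A}. Opens contained in A: ∅.
Taking the union of these: int(A) = ∅.
cl(A) = ⋂ {C closed : A ⊆ C}. Closed sets containing A: {t, u}, {q, t, u}, {r, t, u}, {q, r, t, u}, {q, r, s, t, u}.
Intersecting these: cl(A) = {t, u}.
∂A = cl(A) ∖ int(A) = {t, u} ∖ ∅ = {t, u}.


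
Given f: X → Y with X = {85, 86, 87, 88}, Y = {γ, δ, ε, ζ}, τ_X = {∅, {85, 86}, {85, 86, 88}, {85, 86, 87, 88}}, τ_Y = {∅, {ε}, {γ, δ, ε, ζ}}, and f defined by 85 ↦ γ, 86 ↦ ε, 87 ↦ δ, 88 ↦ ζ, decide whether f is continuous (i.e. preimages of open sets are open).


f is NOT continuous.

Compute f^{-1}(U) for each U ∈ τ_Y:
  U = ∅: f^{-1}(U) = ∅ ∈ τ_X ✓.
  U = {ε}: f^{-1}(U) = {86} ∉ τ_X ✗.
  U = {γ, δ, ε, ζ}: f^{-1}(U) = {85, 86, 87, 88} ∈ τ_X ✓.
Found U = {ε} with f^{-1}(U) = {86} not in τ_X. Therefore f is NOT continuous.


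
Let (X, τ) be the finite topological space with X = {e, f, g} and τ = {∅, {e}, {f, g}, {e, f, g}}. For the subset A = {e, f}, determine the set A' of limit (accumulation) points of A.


A' = {g}

For each x ∈ X, list the open sets U ∈ τ with x ∈ U, then check whether U ∩ (A ∖ {x}) ≠ ∅ for every such U.
  x = e: open {e} ∋ x has {e} ∩ (A ∖ {e}) = ∅, so x is NOT a limit point.
  x = f: open {f, g} ∋ x has {f, g} ∩ (A ∖ {f}) = ∅, so x is NOT a limit point.
  x = g: opens ∋ x are {f, g}, {e, f, g}; each meets A ∖ {g}, so x IS a limit point.
Collecting: A' = {g}.


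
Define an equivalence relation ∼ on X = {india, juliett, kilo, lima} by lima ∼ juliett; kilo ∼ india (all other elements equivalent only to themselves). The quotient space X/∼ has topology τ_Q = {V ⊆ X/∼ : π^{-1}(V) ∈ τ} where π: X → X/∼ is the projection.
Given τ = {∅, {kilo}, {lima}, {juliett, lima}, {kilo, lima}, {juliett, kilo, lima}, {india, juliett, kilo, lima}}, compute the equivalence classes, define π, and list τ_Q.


X/∼ = {[india=kilo], [juliett=lima]}; |τ_Q| = 3.

Equivalence classes: [india=kilo], [juliett=lima].
Quotient map π: X → X/∼ sends india ↦ [india=kilo], juliett ↦ [juliett=lima], kilo ↦ [india=kilo], lima ↦ [juliett=lima].
For each subset V ⊆ X/∼, compute π^{-1}(V) ⊆ X and check whether π^{-1}(V) ∈ τ. V is open in τ_Q iff π^{-1}(V) ∈ τ.
  V = {}: π^{-1}(V) = ∅ ∈ τ ✓.
  V = {[india=kilo]}: π^{-1}(V) = {india, kilo} ∉ τ ✗.
  V = {[juliett=lima]}: π^{-1}(V) = {juliett, lima} ∈ τ ✓.
  V = {[india=kilo], [juliett=lima]}: π^{-1}(V) = {india, juliett, kilo, lima} ∈ τ ✓.
Open sets in the quotient: τ_Q = {{}, {[juliett=lima]}, {[india=kilo], [juliett=lima]}} (3 elements).


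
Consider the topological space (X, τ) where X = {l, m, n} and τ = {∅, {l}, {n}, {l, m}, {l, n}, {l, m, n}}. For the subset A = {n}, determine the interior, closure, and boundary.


int(A) = {n}, cl(A) = {n}, ∂A = ∅.

Closed sets in (X, τ) are complements of opens:
  closed(X, τ) = {∅, {m}, {n}, {l, m}, {m, n}, {l, m, n}}.
int(A) = ⋃ {U ∈ τ : U ⊆ A}. Opens contained in A: ∅, {n}.
Taking the union of these: int(A) = {n}.
cl(A) = ⋂ {C closed : A ⊆ C}. Closed sets containing A: {n}, {m, n}, {l, m, n}.
Intersecting these: cl(A) = {n}.
∂A = cl(A) ∖ int(A) = {n} ∖ {n} = ∅.


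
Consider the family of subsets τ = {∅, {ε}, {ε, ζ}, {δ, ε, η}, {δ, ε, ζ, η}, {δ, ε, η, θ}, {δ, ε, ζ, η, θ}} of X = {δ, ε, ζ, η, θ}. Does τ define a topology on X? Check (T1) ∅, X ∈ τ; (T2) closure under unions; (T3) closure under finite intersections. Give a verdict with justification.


τ IS a topology on X.

Axiom (T1): ∅ ∈ τ? Yes; X ∈ τ? Yes.
Axiom (T2/T3): check pairwise unions and intersections of members of τ.
All pairwise intersections and unions checked — each lies in τ. Therefore τ satisfies (T1), (T2), (T3): it IS a topology on X.


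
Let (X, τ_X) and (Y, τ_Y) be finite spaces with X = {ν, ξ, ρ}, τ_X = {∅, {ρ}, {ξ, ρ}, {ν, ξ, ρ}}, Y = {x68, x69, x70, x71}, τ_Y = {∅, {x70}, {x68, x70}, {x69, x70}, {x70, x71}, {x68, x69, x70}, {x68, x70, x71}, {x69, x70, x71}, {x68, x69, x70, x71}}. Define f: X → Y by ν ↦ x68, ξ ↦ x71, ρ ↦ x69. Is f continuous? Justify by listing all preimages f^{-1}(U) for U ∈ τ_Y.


f is NOT continuous.

Compute f^{-1}(U) for each U ∈ τ_Y:
  U = ∅: f^{-1}(U) = ∅ ∈ τ_X ✓.
  U = {x70}: f^{-1}(U) = ∅ ∈ τ_X ✓.
  U = {x68, x70}: f^{-1}(U) = {ν} ∉ τ_X ✗.
  U = {x69, x70}: f^{-1}(U) = {ρ} ∈ τ_X ✓.
  U = {x70, x71}: f^{-1}(U) = {ξ} ∉ τ_X ✗.
  U = {x68, x69, x70}: f^{-1}(U) = {ν, ρ} ∉ τ_X ✗.
  U = {x68, x70, x71}: f^{-1}(U) = {ν, ξ} ∉ τ_X ✗.
  U = {x69, x70, x71}: f^{-1}(U) = {ξ, ρ} ∈ τ_X ✓.
  U = {x68, x69, x70, x71}: f^{-1}(U) = {ν, ξ, ρ} ∈ τ_X ✓.
Found U = {x68, x70} with f^{-1}(U) = {ν} not in τ_X. Therefore f is NOT continuous.


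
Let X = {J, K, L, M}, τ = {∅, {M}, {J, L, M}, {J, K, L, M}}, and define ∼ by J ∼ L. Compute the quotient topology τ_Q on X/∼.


X/∼ = {[J=L], [K], [M]}; |τ_Q| = 4.

Equivalence classes: [J=L], [K], [M].
Quotient map π: X → X/∼ sends J ↦ [J=L], K ↦ [K], L ↦ [J=L], M ↦ [M].
For each subset V ⊆ X/∼, compute π^{-1}(V) ⊆ X and check whether π^{-1}(V) ∈ τ. V is open in τ_Q iff π^{-1}(V) ∈ τ.
  V = {}: π^{-1}(V) = ∅ ∈ τ ✓.
  V = {[J=L]}: π^{-1}(V) = {J, L} ∉ τ ✗.
  V = {[K]}: π^{-1}(V) = {K} ∉ τ ✗.
  V = {[J=L], [K]}: π^{-1}(V) = {J, K, L} ∉ τ ✗.
  V = {[M]}: π^{-1}(V) = {M} ∈ τ ✓.
  V = {[J=L], [M]}: π^{-1}(V) = {J, L, M} ∈ τ ✓.
  V = {[K], [M]}: π^{-1}(V) = {K, M} ∉ τ ✗.
  V = {[J=L], [K], [M]}: π^{-1}(V) = {J, K, L, M} ∈ τ ✓.
Open sets in the quotient: τ_Q = {{}, {[M]}, {[J=L], [M]}, {[J=L], [K], [M]}} (4 elements).


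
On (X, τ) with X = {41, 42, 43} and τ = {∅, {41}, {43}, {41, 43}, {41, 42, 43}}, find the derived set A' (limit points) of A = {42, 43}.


A' = {42}

For each x ∈ X, list the open sets U ∈ τ with x ∈ U, then check whether U ∩ (A ∖ {x}) ≠ ∅ for every such U.
  x = 41: open {41} ∋ x has {41} ∩ (A ∖ {41}) = ∅, so x is NOT a limit point.
  x = 42: opens ∋ x are {41, 42, 43}; each meets A ∖ {42}, so x IS a limit point.
  x = 43: open {43} ∋ x has {43} ∩ (A ∖ {43}) = ∅, so x is NOT a limit point.
Collecting: A' = {42}.


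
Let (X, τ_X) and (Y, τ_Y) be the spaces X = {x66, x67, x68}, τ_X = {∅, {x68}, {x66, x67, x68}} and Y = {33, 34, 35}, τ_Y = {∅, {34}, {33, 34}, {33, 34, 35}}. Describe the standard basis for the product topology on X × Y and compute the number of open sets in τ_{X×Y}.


Basis B = {∅ × ∅, {x68} × {34}, {x68} × {33, 34}, {x66, x67, x68} × {34}, {x68} × {33, 34, 35}, {x66, x67, x68} × {33, 34}, {x66, x67, x68} × {33, 34, 35}}; |τ_{X×Y}| = 10.

Enumerate products U × V with U ∈ τ_X, V ∈ τ_Y (deduplicated):
  ∅ × ∅ = {} (∅)
  {x68} × {34} = {(x68,34)}
  {x68} × {33, 34} = {(x68,33), (x68,34)}
  {x66, x67, x68} × {34} = {(x66,34), (x67,34), (x68,34)}
  {x68} × {33, 34, 35} = {(x68,33), (x68,34), (x68,35)}
  {x66, x67, x68} × {33, 34} = {(x66,33), (x66,34), (x67,33), (x67,34), (x68,33), (x68,34)}
  {x66, x67, x68} × {33, 34, 35} = {(x66,33), (x66,34), (x66,35), (x67,33), (x67,34), (x67,35), (x68,33), (x68,34), (x68,35)}
These 7 distinct sets form the basis B.
Close under arbitrary unions to get τ_{X×Y}; counting gives |τ_{X×Y}| = 10.


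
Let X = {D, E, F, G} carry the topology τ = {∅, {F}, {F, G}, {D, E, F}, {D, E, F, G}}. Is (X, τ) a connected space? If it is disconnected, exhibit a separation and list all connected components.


(X, τ) is connected.

Find clopen sets (U ∈ τ with X ∖ U ∈ τ):
  U = ∅, X ∖ U = {D, E, F, G} — both open, so U is clopen.
  U = {D, E, F, G}, X ∖ U = ∅ — both open, so U is clopen.
Only trivial clopens (∅ and X) exist, so (X, τ) is connected.
Compute connected components by grouping points that agree on all clopens:
  component: {D, E, F, G}


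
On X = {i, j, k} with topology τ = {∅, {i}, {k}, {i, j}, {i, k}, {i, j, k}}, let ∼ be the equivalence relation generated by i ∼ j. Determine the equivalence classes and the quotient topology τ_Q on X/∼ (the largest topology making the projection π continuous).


X/∼ = {[i=j], [k]}; |τ_Q| = 4.

Equivalence classes: [i=j], [k].
Quotient map π: X → X/∼ sends i ↦ [i=j], j ↦ [i=j], k ↦ [k].
For each subset V ⊆ X/∼, compute π^{-1}(V) ⊆ X and check whether π^{-1}(V) ∈ τ. V is open in τ_Q iff π^{-1}(V) ∈ τ.
  V = {}: π^{-1}(V) = ∅ ∈ τ ✓.
  V = {[i=j]}: π^{-1}(V) = {i, j} ∈ τ ✓.
  V = {[k]}: π^{-1}(V) = {k} ∈ τ ✓.
  V = {[i=j], [k]}: π^{-1}(V) = {i, j, k} ∈ τ ✓.
Open sets in the quotient: τ_Q = {{}, {[i=j]}, {[k]}, {[i=j], [k]}} (4 elements).


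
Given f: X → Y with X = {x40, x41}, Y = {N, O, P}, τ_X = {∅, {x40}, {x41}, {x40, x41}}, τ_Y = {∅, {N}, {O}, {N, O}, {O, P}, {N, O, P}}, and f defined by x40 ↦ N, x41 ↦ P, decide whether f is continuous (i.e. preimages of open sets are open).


f IS continuous.

Compute f^{-1}(U) for each U ∈ τ_Y:
  U = ∅: f^{-1}(U) = ∅ ∈ τ_X ✓.
  U = {N}: f^{-1}(U) = {x40} ∈ τ_X ✓.
  U = {O}: f^{-1}(U) = ∅ ∈ τ_X ✓.
  U = {N, O}: f^{-1}(U) = {x40} ∈ τ_X ✓.
  U = {O, P}: f^{-1}(U) = {x41} ∈ τ_X ✓.
  U = {N, O, P}: f^{-1}(U) = {x40, x41} ∈ τ_X ✓.
Every preimage lies in τ_X, so f IS continuous.


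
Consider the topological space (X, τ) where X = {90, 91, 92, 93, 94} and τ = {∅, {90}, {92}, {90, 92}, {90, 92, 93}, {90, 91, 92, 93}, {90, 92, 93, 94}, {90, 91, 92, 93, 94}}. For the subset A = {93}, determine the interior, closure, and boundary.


int(A) = ∅, cl(A) = {91, 93, 94}, ∂A = {91, 93, 94}.

Closed sets in (X, τ) are complements of opens:
  closed(X, τ) = {∅, {91}, {94}, {91, 94}, {91, 93, 94}, {90, 91, 93, 94}, {91, 92, 93, 94}, {90, 91, 92, 93, 94}}.
int(A) = ⋃ {U ∈ τ : U ⊆ A}. Opens contained in A: ∅.
Taking the union of these: int(A) = ∅.
cl(A) = ⋂ {C closed : A ⊆ C}. Closed sets containing A: {91, 93, 94}, {90, 91, 93, 94}, {91, 92, 93, 94}, {90, 91, 92, 93, 94}.
Intersecting these: cl(A) = {91, 93, 94}.
∂A = cl(A) ∖ int(A) = {91, 93, 94} ∖ ∅ = {91, 93, 94}.


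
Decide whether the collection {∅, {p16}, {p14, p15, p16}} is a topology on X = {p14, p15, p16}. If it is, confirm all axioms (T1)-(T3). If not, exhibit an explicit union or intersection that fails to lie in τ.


τ IS a topology on X.

Axiom (T1): ∅ ∈ τ? Yes; X ∈ τ? Yes.
Axiom (T2/T3): check pairwise unions and intersections of members of τ.
All pairwise intersections and unions checked — each lies in τ. Therefore τ satisfies (T1), (T2), (T3): it IS a topology on X.


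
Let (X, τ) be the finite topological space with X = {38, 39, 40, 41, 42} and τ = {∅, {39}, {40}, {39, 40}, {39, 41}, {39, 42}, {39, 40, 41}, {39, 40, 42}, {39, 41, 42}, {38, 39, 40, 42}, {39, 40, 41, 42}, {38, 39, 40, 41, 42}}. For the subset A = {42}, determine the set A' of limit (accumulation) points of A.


A' = {38}

For each x ∈ X, list the open sets U ∈ τ with x ∈ U, then check whether U ∩ (A ∖ {x}) ≠ ∅ for every such U.
  x = 38: opens ∋ x are {38, 39, 40, 42}, {38, 39, 40, 41, 42}; each meets A ∖ {38}, so x IS a limit point.
  x = 39: open {39} ∋ x has {39} ∩ (A ∖ {39}) = ∅, so x is NOT a limit point.
  x = 40: open {40} ∋ x has {40} ∩ (A ∖ {40}) = ∅, so x is NOT a limit point.
  x = 41: open {39, 41} ∋ x has {39, 41} ∩ (A ∖ {41}) = ∅, so x is NOT a limit point.
  x = 42: open {39, 42} ∋ x has {39, 42} ∩ (A ∖ {42}) = ∅, so x is NOT a limit point.
Collecting: A' = {38}.


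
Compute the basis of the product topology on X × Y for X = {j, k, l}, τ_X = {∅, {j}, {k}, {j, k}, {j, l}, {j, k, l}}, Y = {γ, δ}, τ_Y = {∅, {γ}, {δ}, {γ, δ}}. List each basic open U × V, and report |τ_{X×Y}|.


Basis B = {∅ × ∅, {j} × {γ}, {j} × {δ}, {k} × {γ}, {k} × {δ}, {j} × {γ, δ}, {j, k} × {γ}, {j, l} × {γ}, {j, k} × {δ}, {j, l} × {δ}, {k} × {γ, δ}, {j, k, l} × {γ}, {j, k, l} × {δ}, {j, k} × {γ, δ}, {j, l} × {γ, δ}, {j, k, l} × {γ, δ}}; |τ_{X×Y}| = 36.

Enumerate products U × V with U ∈ τ_X, V ∈ τ_Y (deduplicated):
  ∅ × ∅ = {} (∅)
  {j} × {γ} = {(j,γ)}
  {j} × {δ} = {(j,δ)}
  {k} × {γ} = {(k,γ)}
  {k} × {δ} = {(k,δ)}
  {j} × {γ, δ} = {(j,γ), (j,δ)}
  {j, k} × {γ} = {(j,γ), (k,γ)}
  {j, l} × {γ} = {(j,γ), (l,γ)}
  {j, k} × {δ} = {(j,δ), (k,δ)}
  {j, l} × {δ} = {(j,δ), (l,δ)}
  {k} × {γ, δ} = {(k,γ), (k,δ)}
  {j, k, l} × {γ} = {(j,γ), (k,γ), (l,γ)}
  {j, k, l} × {δ} = {(j,δ), (k,δ), (l,δ)}
  {j, k} × {γ, δ} = {(j,γ), (j,δ), (k,γ), (k,δ)}
  {j, l} × {γ, δ} = {(j,γ), (j,δ), (l,γ), (l,δ)}
  {j, k, l} × {γ, δ} = {(j,γ), (j,δ), (k,γ), (k,δ), (l,γ), (l,δ)}
These 16 distinct sets form the basis B.
Close under arbitrary unions to get τ_{X×Y}; counting gives |τ_{X×Y}| = 36.


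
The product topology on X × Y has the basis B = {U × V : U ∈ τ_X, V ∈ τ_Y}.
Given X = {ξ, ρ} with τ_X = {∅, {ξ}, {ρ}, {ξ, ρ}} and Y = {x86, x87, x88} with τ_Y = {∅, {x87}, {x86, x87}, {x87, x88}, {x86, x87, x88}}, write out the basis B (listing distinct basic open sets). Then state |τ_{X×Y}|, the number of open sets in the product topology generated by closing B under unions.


Basis B = {∅ × ∅, {ξ} × {x87}, {ρ} × {x87}, {ξ} × {x86, x87}, {ξ} × {x87, x88}, {ξ, ρ} × {x87}, {ρ} × {x86, x87}, {ρ} × {x87, x88}, {ξ} × {x86, x87, x88}, {ρ} × {x86, x87, x88}, {ξ, ρ} × {x86, x87}, {ξ, ρ} × {x87, x88}, {ξ, ρ} × {x86, x87, x88}}; |τ_{X×Y}| = 25.

Enumerate products U × V with U ∈ τ_X, V ∈ τ_Y (deduplicated):
  ∅ × ∅ = {} (∅)
  {ξ} × {x87} = {(ξ,x87)}
  {ρ} × {x87} = {(ρ,x87)}
  {ξ} × {x86, x87} = {(ξ,x86), (ξ,x87)}
  {ξ} × {x87, x88} = {(ξ,x87), (ξ,x88)}
  {ξ, ρ} × {x87} = {(ξ,x87), (ρ,x87)}
  {ρ} × {x86, x87} = {(ρ,x86), (ρ,x87)}
  {ρ} × {x87, x88} = {(ρ,x87), (ρ,x88)}
  {ξ} × {x86, x87, x88} = {(ξ,x86), (ξ,x87), (ξ,x88)}
  {ρ} × {x86, x87, x88} = {(ρ,x86), (ρ,x87), (ρ,x88)}
  {ξ, ρ} × {x86, x87} = {(ξ,x86), (ξ,x87), (ρ,x86), (ρ,x87)}
  {ξ, ρ} × {x87, x88} = {(ξ,x87), (ξ,x88), (ρ,x87), (ρ,x88)}
  {ξ, ρ} × {x86, x87, x88} = {(ξ,x86), (ξ,x87), (ξ,x88), (ρ,x86), (ρ,x87), (ρ,x88)}
These 13 distinct sets form the basis B.
Close under arbitrary unions to get τ_{X×Y}; counting gives |τ_{X×Y}| = 25.


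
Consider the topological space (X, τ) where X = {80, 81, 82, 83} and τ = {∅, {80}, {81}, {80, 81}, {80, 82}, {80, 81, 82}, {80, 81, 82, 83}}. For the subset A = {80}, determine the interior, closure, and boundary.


int(A) = {80}, cl(A) = {80, 82, 83}, ∂A = {82, 83}.

Closed sets in (X, τ) are complements of opens:
  closed(X, τ) = {∅, {83}, {81, 83}, {82, 83}, {80, 82, 83}, {81, 82, 83}, {80, 81, 82, 83}}.
int(A) = ⋃ {U ∈ τ : U ⊆ A}. Opens contained in A: ∅, {80}.
Taking the union of these: int(A) = {80}.
cl(A) = ⋂ {C closed : A ⊆ C}. Closed sets containing A: {80, 82, 83}, {80, 81, 82, 83}.
Intersecting these: cl(A) = {80, 82, 83}.
∂A = cl(A) ∖ int(A) = {80, 82, 83} ∖ {80} = {82, 83}.


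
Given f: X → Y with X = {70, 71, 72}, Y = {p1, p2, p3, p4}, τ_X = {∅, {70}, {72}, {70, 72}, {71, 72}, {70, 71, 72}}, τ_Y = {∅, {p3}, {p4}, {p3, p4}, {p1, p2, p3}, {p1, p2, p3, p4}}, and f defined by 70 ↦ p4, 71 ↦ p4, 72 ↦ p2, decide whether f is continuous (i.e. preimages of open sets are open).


f is NOT continuous.

Compute f^{-1}(U) for each U ∈ τ_Y:
  U = ∅: f^{-1}(U) = ∅ ∈ τ_X ✓.
  U = {p3}: f^{-1}(U) = ∅ ∈ τ_X ✓.
  U = {p4}: f^{-1}(U) = {70, 71} ∉ τ_X ✗.
  U = {p3, p4}: f^{-1}(U) = {70, 71} ∉ τ_X ✗.
  U = {p1, p2, p3}: f^{-1}(U) = {72} ∈ τ_X ✓.
  U = {p1, p2, p3, p4}: f^{-1}(U) = {70, 71, 72} ∈ τ_X ✓.
Found U = {p4} with f^{-1}(U) = {70, 71} not in τ_X. Therefore f is NOT continuous.


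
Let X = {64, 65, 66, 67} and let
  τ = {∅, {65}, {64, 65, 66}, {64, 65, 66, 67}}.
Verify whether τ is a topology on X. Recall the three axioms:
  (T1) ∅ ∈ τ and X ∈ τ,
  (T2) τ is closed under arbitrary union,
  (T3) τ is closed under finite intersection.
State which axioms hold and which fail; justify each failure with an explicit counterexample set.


τ IS a topology on X.

Axiom (T1): ∅ ∈ τ? Yes; X ∈ τ? Yes.
Axiom (T2/T3): check pairwise unions and intersections of members of τ.
All pairwise intersections and unions checked — each lies in τ. Therefore τ satisfies (T1), (T2), (T3): it IS a topology on X.


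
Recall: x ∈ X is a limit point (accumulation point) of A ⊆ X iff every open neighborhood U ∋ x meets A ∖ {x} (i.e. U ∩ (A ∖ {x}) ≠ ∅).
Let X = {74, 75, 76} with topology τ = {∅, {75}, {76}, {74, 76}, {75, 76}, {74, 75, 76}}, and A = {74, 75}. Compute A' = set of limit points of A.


A' = ∅

For each x ∈ X, list the open sets U ∈ τ with x ∈ U, then check whether U ∩ (A ∖ {x}) ≠ ∅ for every such U.
  x = 74: open {74, 76} ∋ x has {74, 76} ∩ (A ∖ {74}) = ∅, so x is NOT a limit point.
  x = 75: open {75} ∋ x has {75} ∩ (A ∖ {75}) = ∅, so x is NOT a limit point.
  x = 76: open {76} ∋ x has {76} ∩ (A ∖ {76}) = ∅, so x is NOT a limit point.
Collecting: A' = ∅.


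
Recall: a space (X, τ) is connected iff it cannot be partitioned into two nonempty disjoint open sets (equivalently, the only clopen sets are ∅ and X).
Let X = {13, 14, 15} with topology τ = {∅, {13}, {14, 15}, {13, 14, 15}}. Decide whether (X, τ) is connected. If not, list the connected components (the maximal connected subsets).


(X, τ) is disconnected; components = [{13}, {14, 15}].

Find clopen sets (U ∈ τ with X ∖ U ∈ τ):
  U = ∅, X ∖ U = {13, 14, 15} — both open, so U is clopen.
  U = {13}, X ∖ U = {14, 15} — both open, so U is clopen.
  U = {14, 15}, X ∖ U = {13} — both open, so U is clopen.
  U = {13, 14, 15}, X ∖ U = ∅ — both open, so U is clopen.
Nontrivial clopen(s) exist: e.g. {14, 15}. So (X, τ) is disconnected.
Compute connected components by grouping points that agree on all clopens:
  component: {13}
  component: {14, 15}


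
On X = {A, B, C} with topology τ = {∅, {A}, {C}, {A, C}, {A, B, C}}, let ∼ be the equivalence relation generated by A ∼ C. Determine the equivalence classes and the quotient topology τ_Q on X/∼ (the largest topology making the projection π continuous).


X/∼ = {[A=C], [B]}; |τ_Q| = 3.

Equivalence classes: [A=C], [B].
Quotient map π: X → X/∼ sends A ↦ [A=C], B ↦ [B], C ↦ [A=C].
For each subset V ⊆ X/∼, compute π^{-1}(V) ⊆ X and check whether π^{-1}(V) ∈ τ. V is open in τ_Q iff π^{-1}(V) ∈ τ.
  V = {}: π^{-1}(V) = ∅ ∈ τ ✓.
  V = {[A=C]}: π^{-1}(V) = {A, C} ∈ τ ✓.
  V = {[B]}: π^{-1}(V) = {B} ∉ τ ✗.
  V = {[A=C], [B]}: π^{-1}(V) = {A, B, C} ∈ τ ✓.
Open sets in the quotient: τ_Q = {{}, {[A=C]}, {[A=C], [B]}} (3 elements).


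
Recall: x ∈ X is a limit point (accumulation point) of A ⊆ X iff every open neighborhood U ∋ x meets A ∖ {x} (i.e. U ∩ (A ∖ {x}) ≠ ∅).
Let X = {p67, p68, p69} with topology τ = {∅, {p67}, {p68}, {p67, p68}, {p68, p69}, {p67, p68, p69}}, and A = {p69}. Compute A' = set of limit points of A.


A' = ∅

For each x ∈ X, list the open sets U ∈ τ with x ∈ U, then check whether U ∩ (A ∖ {x}) ≠ ∅ for every such U.
  x = p67: open {p67} ∋ x has {p67} ∩ (A ∖ {p67}) = ∅, so x is NOT a limit point.
  x = p68: open {p68} ∋ x has {p68} ∩ (A ∖ {p68}) = ∅, so x is NOT a limit point.
  x = p69: open {p68, p69} ∋ x has {p68, p69} ∩ (A ∖ {p69}) = ∅, so x is NOT a limit point.
Collecting: A' = ∅.


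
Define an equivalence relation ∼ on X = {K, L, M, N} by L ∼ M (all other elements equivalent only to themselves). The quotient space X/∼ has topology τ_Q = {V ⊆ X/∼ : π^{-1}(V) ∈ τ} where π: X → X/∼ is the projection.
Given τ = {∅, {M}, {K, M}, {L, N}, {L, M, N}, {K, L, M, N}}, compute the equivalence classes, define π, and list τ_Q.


X/∼ = {[K], [L=M], [N]}; |τ_Q| = 3.

Equivalence classes: [K], [L=M], [N].
Quotient map π: X → X/∼ sends K ↦ [K], L ↦ [L=M], M ↦ [L=M], N ↦ [N].
For each subset V ⊆ X/∼, compute π^{-1}(V) ⊆ X and check whether π^{-1}(V) ∈ τ. V is open in τ_Q iff π^{-1}(V) ∈ τ.
  V = {}: π^{-1}(V) = ∅ ∈ τ ✓.
  V = {[K]}: π^{-1}(V) = {K} ∉ τ ✗.
  V = {[L=M]}: π^{-1}(V) = {L, M} ∉ τ ✗.
  V = {[K], [L=M]}: π^{-1}(V) = {K, L, M} ∉ τ ✗.
  V = {[N]}: π^{-1}(V) = {N} ∉ τ ✗.
  V = {[K], [N]}: π^{-1}(V) = {K, N} ∉ τ ✗.
  V = {[L=M], [N]}: π^{-1}(V) = {L, M, N} ∈ τ ✓.
  V = {[K], [L=M], [N]}: π^{-1}(V) = {K, L, M, N} ∈ τ ✓.
Open sets in the quotient: τ_Q = {{}, {[L=M], [N]}, {[K], [L=M], [N]}} (3 elements).


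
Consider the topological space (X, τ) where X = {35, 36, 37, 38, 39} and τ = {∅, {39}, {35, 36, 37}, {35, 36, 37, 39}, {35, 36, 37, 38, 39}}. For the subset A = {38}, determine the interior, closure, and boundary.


int(A) = ∅, cl(A) = {38}, ∂A = {38}.

Closed sets in (X, τ) are complements of opens:
  closed(X, τ) = {∅, {38}, {38, 39}, {35, 36, 37, 38}, {35, 36, 37, 38, 39}}.
int(A) = ⋃ {U ∈ τ : U ⊆ A}. Opens contained in A: ∅.
Taking the union of these: int(A) = ∅.
cl(A) = ⋂ {C closed : A ⊆ C}. Closed sets containing A: {38}, {38, 39}, {35, 36, 37, 38}, {35, 36, 37, 38, 39}.
Intersecting these: cl(A) = {38}.
∂A = cl(A) ∖ int(A) = {38} ∖ ∅ = {38}.


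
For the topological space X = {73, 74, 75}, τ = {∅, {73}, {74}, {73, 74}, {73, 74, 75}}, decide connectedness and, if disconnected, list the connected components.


(X, τ) is connected.

Find clopen sets (U ∈ τ with X ∖ U ∈ τ):
  U = ∅, X ∖ U = {73, 74, 75} — both open, so U is clopen.
  U = {73, 74, 75}, X ∖ U = ∅ — both open, so U is clopen.
Only trivial clopens (∅ and X) exist, so (X, τ) is connected.
Compute connected components by grouping points that agree on all clopens:
  component: {73, 74, 75}


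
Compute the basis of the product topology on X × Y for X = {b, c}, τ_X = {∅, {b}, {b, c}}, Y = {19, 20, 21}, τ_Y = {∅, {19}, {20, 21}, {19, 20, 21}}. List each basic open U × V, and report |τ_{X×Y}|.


Basis B = {∅ × ∅, {b} × {19}, {b, c} × {19}, {b} × {20, 21}, {b} × {19, 20, 21}, {b, c} × {20, 21}, {b, c} × {19, 20, 21}}; |τ_{X×Y}| = 9.

Enumerate products U × V with U ∈ τ_X, V ∈ τ_Y (deduplicated):
  ∅ × ∅ = {} (∅)
  {b} × {19} = {(b,19)}
  {b, c} × {19} = {(b,19), (c,19)}
  {b} × {20, 21} = {(b,20), (b,21)}
  {b} × {19, 20, 21} = {(b,19), (b,20), (b,21)}
  {b, c} × {20, 21} = {(b,20), (b,21), (c,20), (c,21)}
  {b, c} × {19, 20, 21} = {(b,19), (b,20), (b,21), (c,19), (c,20), (c,21)}
These 7 distinct sets form the basis B.
Close under arbitrary unions to get τ_{X×Y}; counting gives |τ_{X×Y}| = 9.


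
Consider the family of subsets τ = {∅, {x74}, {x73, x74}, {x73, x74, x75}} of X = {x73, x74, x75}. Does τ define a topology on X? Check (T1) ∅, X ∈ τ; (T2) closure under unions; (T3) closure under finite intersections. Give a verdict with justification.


τ IS a topology on X.

Axiom (T1): ∅ ∈ τ? Yes; X ∈ τ? Yes.
Axiom (T2/T3): check pairwise unions and intersections of members of τ.
All pairwise intersections and unions checked — each lies in τ. Therefore τ satisfies (T1), (T2), (T3): it IS a topology on X.


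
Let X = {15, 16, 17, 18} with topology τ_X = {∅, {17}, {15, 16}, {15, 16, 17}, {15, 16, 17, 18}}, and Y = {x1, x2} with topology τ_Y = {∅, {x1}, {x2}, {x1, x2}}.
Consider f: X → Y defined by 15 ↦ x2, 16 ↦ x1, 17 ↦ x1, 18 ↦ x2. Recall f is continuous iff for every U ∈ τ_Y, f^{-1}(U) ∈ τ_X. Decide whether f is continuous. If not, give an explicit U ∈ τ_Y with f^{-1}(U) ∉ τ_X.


f is NOT continuous.

Compute f^{-1}(U) for each U ∈ τ_Y:
  U = ∅: f^{-1}(U) = ∅ ∈ τ_X ✓.
  U = {x1}: f^{-1}(U) = {16, 17} ∉ τ_X ✗.
  U = {x2}: f^{-1}(U) = {15, 18} ∉ τ_X ✗.
  U = {x1, x2}: f^{-1}(U) = {15, 16, 17, 18} ∈ τ_X ✓.
Found U = {x1} with f^{-1}(U) = {16, 17} not in τ_X. Therefore f is NOT continuous.
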